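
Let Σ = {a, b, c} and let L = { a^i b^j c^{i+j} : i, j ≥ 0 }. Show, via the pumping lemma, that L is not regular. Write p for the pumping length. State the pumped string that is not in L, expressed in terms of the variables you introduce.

Assume L is regular. Let p be the pumping length given by the pumping lemma.
Take w = a^p b^p c^{2p} ∈ L (with i=j=p, i+j=2p), |w| = 4p ≥ p.
Write w = xyz as guaranteed by the lemma, with |xy| ≤ p and y is nonempty.
Because |xy| ≤ p and w begins with p copies of a, we have y = a^k with 1 ≤ k ≤ p.
Consider xy^2z = a^{p+k} b^p c^{2p}. Now the a- and b-counts sum to 2p+k, but the c-count is 2p ≠ 2p+k. So xy^2z ∉ L.
Contradiction. Therefore L is not regular.

a^{p+k} b^p c^{2p}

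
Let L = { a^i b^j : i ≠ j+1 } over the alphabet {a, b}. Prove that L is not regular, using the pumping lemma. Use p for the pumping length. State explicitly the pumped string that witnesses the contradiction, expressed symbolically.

Suppose for contradiction that L is regular, and let p be the pumping length.
Choose w = a^p b^{p+p!-1}. Since p ≠ (p+p!-1)+1 = p+p!, w ∈ L; and |w| ≥ p.
Write w = xyz as guaranteed by the lemma, with |xy| ≤ p and y is nonempty.
Because |xy| ≤ p and w begins with p copies of a, we have y = a^k with 1 ≤ k ≤ p.
Since 1 ≤ k ≤ p, k divides p!; set t = 1 + p!/k. Then xy^t z has p + (p!/k)·k = p + p! copies of a. Now the a-count is p+p! and (b-count)+1 = (p+p!-1)+1 = p+p!, so i ≠ j+1 fails. So xy^t z = a^{p+p!} b^{p+p!-1} ∉ L.
This is a contradiction; hence L is not regular.

a^{p+p!} b^{p+p!-1}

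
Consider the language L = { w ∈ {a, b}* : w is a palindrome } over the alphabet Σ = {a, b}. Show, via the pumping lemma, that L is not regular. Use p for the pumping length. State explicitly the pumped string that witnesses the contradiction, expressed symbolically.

a^{p+k} b a^p

Assume L is regular. Let p be the pumping length given by the pumping lemma.
Take w = a^p b a^p, a palindrome of length 2p+1 ≥ p.
The pumping lemma gives a decomposition w = xyz where |xy| ≤ p and |y| > 0.
Because |xy| ≤ p and w begins with p copies of a, we have y = a^k with 1 ≤ k ≤ p.
Pump with i = 2: xy^2z = a^{p+k} b a^p. Its reverse is a^p b a^{p+k}, which differs from xy^2z since k ≥ 1. So xy^2z is not a palindrome and xy^2z ∉ L.
This contradicts the pumping lemma, so L is not regular.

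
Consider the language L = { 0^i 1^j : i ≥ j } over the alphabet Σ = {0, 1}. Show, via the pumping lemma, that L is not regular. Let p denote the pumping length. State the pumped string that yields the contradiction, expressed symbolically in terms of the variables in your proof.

0^{p-k} 1^p

Suppose for contradiction that L is regular, and let p be the pumping length.
Choose w = 0^p 1^p ∈ L, with |w| = 2p ≥ p.
The pumping lemma gives a decomposition w = xyz where |xy| ≤ p and |y| ≥ 1.
The first p characters of w are 0's, so xy (and hence y) consists only of 0's. Write y = 0^k, 1 ≤ k ≤ p.
Consider xy^0z = xz = 0^{p-k} 1^p. Since k ≥ 1, the 0-count p-k is less than p, so i ≥ j fails; thus xz ∉ L.
Contradiction. Therefore L is not regular.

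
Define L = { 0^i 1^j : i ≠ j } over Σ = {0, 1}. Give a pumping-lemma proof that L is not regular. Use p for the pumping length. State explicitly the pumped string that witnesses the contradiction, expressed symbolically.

Suppose for contradiction that L is regular, and let p be the pumping length.
Choose w = 0^p 1^{p+p!}. Since p ≠ p+p!, w ∈ L; and |w| ≥ p.
Write w = xyz as guaranteed by the lemma, with |xy| ≤ p and y is nonempty.
Because |xy| ≤ p and w begins with p copies of 0, we have y = 0^k with 1 ≤ k ≤ p.
Since 1 ≤ k ≤ p, k divides p!; set t = 1 + p!/k. Then xy^t z has p + (p!/k)·k = p + p! copies of 0. Now the 0-count equals the 1-count, so i ≠ j fails. So xy^t z = 0^{p+p!} 1^{p+p!} ∉ L.
This contradicts the pumping lemma, so L is not regular.

0^{p+p!} 1^{p+p!}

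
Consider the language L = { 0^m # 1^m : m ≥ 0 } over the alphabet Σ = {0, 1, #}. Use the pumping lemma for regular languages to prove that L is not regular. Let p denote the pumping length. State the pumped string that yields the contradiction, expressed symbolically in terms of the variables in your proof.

0^{p+k} # 1^p

Toward a contradiction, assume L is regular with pumping length p.
Take w = 0^p # 1^p ∈ L with |w| = 2p+1 ≥ p.
The pumping lemma gives a decomposition w = xyz where |xy| ≤ p and |y| > 0.
Since the first p symbols of w are all 0's and |xy| ≤ p, y lies entirely in the leading 0-block: y = 0^k for some k with 1 ≤ k ≤ p.
Pump with i = 2: xy^2z = 0^{p+k} # 1^p, which would require p+k = p. But k ≥ 1, so xy^2z ∉ L.
This contradicts the pumping lemma, so L is not regular.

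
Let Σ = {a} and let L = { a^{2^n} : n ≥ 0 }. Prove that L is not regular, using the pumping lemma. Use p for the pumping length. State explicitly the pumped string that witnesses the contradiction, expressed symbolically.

a^{2^p+k}

Assume L is regular. Let p be the pumping length given by the pumping lemma.
Take w = a^{2^p} ∈ L with |w| = 2^p ≥ p.
Write w = xyz as guaranteed by the lemma, with |xy| ≤ p and y is nonempty.
Then y = a^k for some k with 1 ≤ k ≤ p.
Pump with i = 2: xy^2z = a^{2^p+k}. Since 1 ≤ k ≤ p < 2^p, we have 2^p < 2^p+k < 2^{p+1}, so 2^p+k is not a power of 2. So xy^2z ∉ L.
This is a contradiction; hence L is not regular.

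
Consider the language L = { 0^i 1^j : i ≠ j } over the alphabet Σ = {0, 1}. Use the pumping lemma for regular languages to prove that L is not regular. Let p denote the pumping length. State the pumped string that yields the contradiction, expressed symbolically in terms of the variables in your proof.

0^{p+p!} 1^{p+p!}

Suppose for contradiction that L is regular, and let p be the pumping length.
Choose w = 0^p 1^{p+p!}. Since p ≠ p+p!, w ∈ L; and |w| ≥ p.
By the pumping lemma, w = xyz with |xy| ≤ p and |y| > 0.
The first p characters of w are 0's, so xy (and hence y) consists only of 0's. Write y = 0^k, 1 ≤ k ≤ p.
Since 1 ≤ k ≤ p, k divides p!; set t = 1 + p!/k. Then xy^t z has p + (p!/k)·k = p + p! copies of 0. Now the 0-count equals the 1-count, so i ≠ j fails. So xy^t z = 0^{p+p!} 1^{p+p!} ∉ L.
Contradiction. Therefore L is not regular.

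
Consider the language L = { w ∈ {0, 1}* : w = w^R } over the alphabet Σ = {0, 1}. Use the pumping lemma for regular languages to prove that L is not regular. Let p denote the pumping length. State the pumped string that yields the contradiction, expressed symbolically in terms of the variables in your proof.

Assume L is regular; let p be its pumping constant.
Take w = 0^p 1 0^p, a palindrome of length 2p+1 ≥ p.
Write w = xyz as guaranteed by the lemma, with |xy| ≤ p and |y| ≥ 1.
Because |xy| ≤ p and w begins with p copies of 0, we have y = 0^k with 1 ≤ k ≤ p.
Pump with i = 2: xy^2z = 0^{p+k} 1 0^p. Its reverse is 0^p 1 0^{p+k}, which differs from xy^2z since k ≥ 1. So xy^2z is not a palindrome and xy^2z ∉ L.
This contradicts the pumping lemma, so L is not regular.

0^{p+k} 1 0^p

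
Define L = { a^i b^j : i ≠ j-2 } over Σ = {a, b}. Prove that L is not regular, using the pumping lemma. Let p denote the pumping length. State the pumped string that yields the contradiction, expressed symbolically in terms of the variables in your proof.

Toward a contradiction, assume L is regular with pumping length p.
Choose w = a^p b^{p+p!+2}. Since p ≠ (p+p!+2)-2 = p+p!, w ∈ L; and |w| ≥ p.
Write w = xyz as guaranteed by the lemma, with |xy| ≤ p and y is nonempty.
Because |xy| ≤ p and w begins with p copies of a, we have y = a^k with 1 ≤ k ≤ p.
Since 1 ≤ k ≤ p, k divides p!; set t = 1 + p!/k. Then xy^t z has p + (p!/k)·k = p + p! copies of a. Now the a-count is p+p! and (b-count)-2 = (p+p!+2)-2 = p+p!, so i ≠ j-2 fails. So xy^t z = a^{p+p!} b^{p+p!+2} ∉ L.
This contradicts the pumping lemma, so L is not regular.

a^{p+p!} b^{p+p!+2}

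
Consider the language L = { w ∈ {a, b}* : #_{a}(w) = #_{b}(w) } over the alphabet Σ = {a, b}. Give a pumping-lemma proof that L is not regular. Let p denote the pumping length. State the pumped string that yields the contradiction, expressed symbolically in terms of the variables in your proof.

Suppose for contradiction that L is regular, and let p be the pumping length.
Choose w = a^p b^p ∈ L with |w| = 2p ≥ p.
The pumping lemma gives a decomposition w = xyz where |xy| ≤ p and y is nonempty.
Since the first p symbols of w are all a's and |xy| ≤ p, y lies entirely in the leading a-block: y = a^k for some k with 1 ≤ k ≤ p.
Pump with i = 2: xy^2z = a^{p+k} b^p has p+k occurrences of a but only p of b. Since k ≥ 1 the counts differ, so xy^2z ∉ L.
This is a contradiction; hence L is not regular.

a^{p+k} b^p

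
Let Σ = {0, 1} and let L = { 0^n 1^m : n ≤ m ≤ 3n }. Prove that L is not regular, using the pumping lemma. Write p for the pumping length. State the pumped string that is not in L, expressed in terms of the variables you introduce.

0^{p+k} 1^p

Assume L is regular; let p be its pumping constant.
Take w = 0^p 1^p ∈ L (since p ≤ p ≤ 3p), with |w| = 2p ≥ p.
By the pumping lemma, w = xyz with |xy| ≤ p and |y| ≥ 1.
Because |xy| ≤ p and w begins with p copies of 0, we have y = 0^k with 1 ≤ k ≤ p.
Pump with i = 2: xy^2z = 0^{p+k} 1^p. Now n = p+k > p = m, so the condition n ≤ m fails. Thus xy^2z ∉ L.
Contradiction. Therefore L is not regular.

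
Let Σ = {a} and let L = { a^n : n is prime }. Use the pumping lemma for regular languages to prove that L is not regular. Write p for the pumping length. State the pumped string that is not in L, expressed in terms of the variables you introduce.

a^{q(1+k)}

Suppose for contradiction that L is regular, and let p be the pumping length.
Let q be a prime with q ≥ p+2 (infinitely many primes exist), and take w = a^q ∈ L with |w| = q ≥ p.
The pumping lemma gives a decomposition w = xyz where |xy| ≤ p and y is nonempty.
Then y = a^k for some k with 1 ≤ k ≤ p.
Since 1 ≤ k ≤ p, |xz| = q-k. Pump with i = q+1: |xy^{q+1}z| = (q-k)+(q+1)k = q+qk = q(1+k), which is composite (both factors ≥ 2). So xy^{q+1}z = a^{q(1+k)} ∉ L.
This is a contradiction; hence L is not regular.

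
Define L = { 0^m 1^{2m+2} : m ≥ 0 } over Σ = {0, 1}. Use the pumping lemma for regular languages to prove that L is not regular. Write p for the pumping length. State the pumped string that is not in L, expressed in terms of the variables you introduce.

0^{p+k} 1^{2p+2}

Assume L is regular; let p be its pumping constant.
Take w = 0^p 1^{2p+2}. Then w ∈ L and |w| = 3p+2 ≥ p.
By the pumping lemma, w = xyz with |xy| ≤ p and y is nonempty.
Since the first p symbols of w are all 0's and |xy| ≤ p, y lies entirely in the leading 0-block: y = 0^k for some k with 1 ≤ k ≤ p.
Pump with i = 2: xy^2z = 0^{p+k} 1^{2p+2}. For this to lie in L we would need 2p+2 = 2(p+k)+2, which forces k = 0. But k ≥ 1, so xy^2z ∉ L.
Contradiction. Therefore L is not regular.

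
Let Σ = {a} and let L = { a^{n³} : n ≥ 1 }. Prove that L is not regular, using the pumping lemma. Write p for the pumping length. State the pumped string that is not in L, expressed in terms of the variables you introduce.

Assume L is regular; let p be its pumping constant.
Take w = a^{p³} ∈ L with |w| = p³ ≥ p.
Write w = xyz as guaranteed by the lemma, with |xy| ≤ p and |y| ≥ 1.
Then y = a^k for some k with 1 ≤ k ≤ p.
Pump with i = 2: xy^2z = a^{p³+k}. Since 1 ≤ k ≤ p, p³ < p³+k ≤ p³+p < p³+3p²+3p+1 = (p+1)³, so p³+k is not a perfect cube. So xy^2z ∉ L.
Contradiction. Therefore L is not regular.

a^{p³+k}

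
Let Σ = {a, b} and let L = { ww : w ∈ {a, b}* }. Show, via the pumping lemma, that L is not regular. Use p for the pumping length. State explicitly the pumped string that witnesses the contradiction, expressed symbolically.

Toward a contradiction, assume L is regular with pumping length p.
Take w = a^p b^p a^p b^p = uu where u = a^pb^p; then w ∈ L and |w| = 4p ≥ p.
By the pumping lemma, w = xyz with |xy| ≤ p and |y| > 0.
Since the first p symbols of w are all a's and |xy| ≤ p, y lies entirely in the leading a-block: y = a^k for some k with 1 ≤ k ≤ p.
Pump with i = 2: xy^2z = a^{p+k} b^p a^p b^p, of length 4p+k. Suppose this equals vv. The string starts with a and ends with b, so v does too; thus the boundary between the two copies of v is a b→a transition. There is exactly one such transition, at position 2p+k, so |v| = 2p+k and |vv| = 4p+2k ≠ 4p+k since k ≥ 1. So xy^2z ∉ L.
This contradicts the pumping lemma, so L is not regular.

a^{p+k} b^p a^p b^p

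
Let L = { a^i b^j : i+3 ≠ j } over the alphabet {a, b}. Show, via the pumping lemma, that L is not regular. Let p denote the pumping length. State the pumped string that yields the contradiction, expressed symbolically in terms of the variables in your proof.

Assume L is regular. Let p be the pumping length given by the pumping lemma.
Choose w = a^p b^{p+p!+3}. Since p ≠ (p+p!+3)-3 = p+p!, w ∈ L; and |w| ≥ p.
The pumping lemma gives a decomposition w = xyz where |xy| ≤ p and |y| ≥ 1.
The first p characters of w are a's, so xy (and hence y) consists only of a's. Write y = a^k, 1 ≤ k ≤ p.
Since 1 ≤ k ≤ p, k divides p!; set t = 1 + p!/k. Then xy^t z has p + (p!/k)·k = p + p! copies of a. Now the a-count is p+p! and (b-count)-3 = (p+p!+3)-3 = p+p!, so i+3 ≠ j fails. So xy^t z = a^{p+p!} b^{p+p!+3} ∉ L.
This is a contradiction; hence L is not regular.

a^{p+p!} b^{p+p!+3}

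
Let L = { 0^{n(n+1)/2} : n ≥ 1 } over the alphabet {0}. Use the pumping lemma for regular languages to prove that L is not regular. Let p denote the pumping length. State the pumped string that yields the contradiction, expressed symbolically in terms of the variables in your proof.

Assume L is regular; let p be its pumping constant.
Take w = 0^{p(p+1)/2} ∈ L with |w| = p(p+1)/2 ≥ p.
Write w = xyz as guaranteed by the lemma, with |xy| ≤ p and y is nonempty.
Then y = 0^k for some k with 1 ≤ k ≤ p.
Pump with i = 2: xy^2z = 0^{p(p+1)/2+k}. Since 1 ≤ k ≤ p, p(p+1)/2 < p(p+1)/2+k ≤ p(p+1)/2+p < (p+1)(p+2)/2, so p(p+1)/2+k is strictly between consecutive triangular numbers. So xy^2z ∉ L.
This is a contradiction; hence L is not regular.

0^{p(p+1)/2+k}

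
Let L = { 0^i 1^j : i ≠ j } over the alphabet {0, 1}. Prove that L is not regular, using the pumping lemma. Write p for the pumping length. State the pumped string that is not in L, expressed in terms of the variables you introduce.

0^{p+p!} 1^{p+p!}

Toward a contradiction, assume L is regular with pumping length p.
Choose w = 0^p 1^{p+p!}. Since p ≠ p+p!, w ∈ L; and |w| ≥ p.
By the pumping lemma, w = xyz with |xy| ≤ p and |y| ≥ 1.
Since the first p symbols of w are all 0's and |xy| ≤ p, y lies entirely in the leading 0-block: y = 0^k for some k with 1 ≤ k ≤ p.
Since 1 ≤ k ≤ p, k divides p!; set t = 1 + p!/k. Then xy^t z has p + (p!/k)·k = p + p! copies of 0. Now the 0-count equals the 1-count, so i ≠ j fails. So xy^t z = 0^{p+p!} 1^{p+p!} ∉ L.
This contradicts the pumping lemma, so L is not regular.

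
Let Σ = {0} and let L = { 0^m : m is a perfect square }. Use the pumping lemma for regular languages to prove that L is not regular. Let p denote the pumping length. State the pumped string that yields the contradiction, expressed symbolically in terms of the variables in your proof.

Toward a contradiction, assume L is regular with pumping length p.
Take w = 0^{p²} ∈ L with |w| = p² ≥ p.
Write w = xyz as guaranteed by the lemma, with |xy| ≤ p and |y| ≥ 1.
Then y = 0^k for some k with 1 ≤ k ≤ p.
Pump with i = 2: xy^2z = 0^{p²+k}. Since 1 ≤ k ≤ p, p² < p²+k ≤ p²+p < (p+1)², so p²+k lies strictly between consecutive squares and is not a perfect square. So xy^2z ∉ L.
This is a contradiction; hence L is not regular.

0^{p²+k}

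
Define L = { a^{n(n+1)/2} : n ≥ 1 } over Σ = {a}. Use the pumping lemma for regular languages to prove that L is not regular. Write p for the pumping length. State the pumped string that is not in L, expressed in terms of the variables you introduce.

a^{p(p+1)/2+k}

Assume L is regular; let p be its pumping constant.
Take w = a^{p(p+1)/2} ∈ L with |w| = p(p+1)/2 ≥ p.
The pumping lemma gives a decomposition w = xyz where |xy| ≤ p and |y| > 0.
Then y = a^k for some k with 1 ≤ k ≤ p.
Pump with i = 2: xy^2z = a^{p(p+1)/2+k}. Since 1 ≤ k ≤ p, p(p+1)/2 < p(p+1)/2+k ≤ p(p+1)/2+p < (p+1)(p+2)/2, so p(p+1)/2+k is strictly between consecutive triangular numbers. So xy^2z ∉ L.
This contradicts the pumping lemma, so L is not regular.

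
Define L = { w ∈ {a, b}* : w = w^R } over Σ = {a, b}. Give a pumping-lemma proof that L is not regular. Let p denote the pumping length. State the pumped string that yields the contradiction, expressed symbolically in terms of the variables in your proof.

Toward a contradiction, assume L is regular with pumping length p.
Take w = a^p b a^p, a palindrome of length 2p+1 ≥ p.
By the pumping lemma, w = xyz with |xy| ≤ p and |y| ≥ 1.
Since the first p symbols of w are all a's and |xy| ≤ p, y lies entirely in the leading a-block: y = a^k for some k with 1 ≤ k ≤ p.
Pump with i = 2: xy^2z = a^{p+k} b a^p. Its reverse is a^p b a^{p+k}, which differs from xy^2z since k ≥ 1. So xy^2z is not a palindrome and xy^2z ∉ L.
Contradiction. Therefore L is not regular.

a^{p+k} b a^p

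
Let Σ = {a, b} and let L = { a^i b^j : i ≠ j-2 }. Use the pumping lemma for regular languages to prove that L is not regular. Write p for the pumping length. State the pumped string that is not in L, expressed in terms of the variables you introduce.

a^{p+p!} b^{p+p!+2}

Toward a contradiction, assume L is regular with pumping length p.
Choose w = a^p b^{p+p!+2}. Since p ≠ (p+p!+2)-2 = p+p!, w ∈ L; and |w| ≥ p.
Write w = xyz as guaranteed by the lemma, with |xy| ≤ p and |y| ≥ 1.
Because |xy| ≤ p and w begins with p copies of a, we have y = a^k with 1 ≤ k ≤ p.
Since 1 ≤ k ≤ p, k divides p!; set t = 1 + p!/k. Then xy^t z has p + (p!/k)·k = p + p! copies of a. Now the a-count is p+p! and (b-count)-2 = (p+p!+2)-2 = p+p!, so i ≠ j-2 fails. So xy^t z = a^{p+p!} b^{p+p!+2} ∉ L.
This contradicts the pumping lemma, so L is not regular.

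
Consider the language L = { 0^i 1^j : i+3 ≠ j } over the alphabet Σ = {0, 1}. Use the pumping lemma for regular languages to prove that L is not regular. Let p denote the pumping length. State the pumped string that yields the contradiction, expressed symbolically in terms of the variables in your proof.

0^{p+p!} 1^{p+p!+3}

Assume L is regular; let p be its pumping constant.
Choose w = 0^p 1^{p+p!+3}. Since p ≠ (p+p!+3)-3 = p+p!, w ∈ L; and |w| ≥ p.
Write w = xyz as guaranteed by the lemma, with |xy| ≤ p and |y| ≥ 1.
Because |xy| ≤ p and w begins with p copies of 0, we have y = 0^k with 1 ≤ k ≤ p.
Since 1 ≤ k ≤ p, k divides p!; set t = 1 + p!/k. Then xy^t z has p + (p!/k)·k = p + p! copies of 0. Now the 0-count is p+p! and (1-count)-3 = (p+p!+3)-3 = p+p!, so i+3 ≠ j fails. So xy^t z = 0^{p+p!} 1^{p+p!+3} ∉ L.
This is a contradiction; hence L is not regular.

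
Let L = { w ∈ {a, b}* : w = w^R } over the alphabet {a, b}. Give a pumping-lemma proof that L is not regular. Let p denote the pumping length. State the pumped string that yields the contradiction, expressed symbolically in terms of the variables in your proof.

a^{p+k} b a^p

Suppose for contradiction that L is regular, and let p be the pumping length.
Take w = a^p b a^p, a palindrome of length 2p+1 ≥ p.
The pumping lemma gives a decomposition w = xyz where |xy| ≤ p and |y| ≥ 1.
Because |xy| ≤ p and w begins with p copies of a, we have y = a^k with 1 ≤ k ≤ p.
Pump with i = 2: xy^2z = a^{p+k} b a^p. Its reverse is a^p b a^{p+k}, which differs from xy^2z since k ≥ 1. So xy^2z is not a palindrome and xy^2z ∉ L.
This is a contradiction; hence L is not regular.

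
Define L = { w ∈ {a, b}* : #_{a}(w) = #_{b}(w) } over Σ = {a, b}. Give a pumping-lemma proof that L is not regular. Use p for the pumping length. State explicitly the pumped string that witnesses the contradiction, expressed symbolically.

a^{p+k} b^p

Suppose for contradiction that L is regular, and let p be the pumping length.
Choose w = a^p b^p ∈ L with |w| = 2p ≥ p.
By the pumping lemma, w = xyz with |xy| ≤ p and |y| ≥ 1.
Since the first p symbols of w are all a's and |xy| ≤ p, y lies entirely in the leading a-block: y = a^k for some k with 1 ≤ k ≤ p.
Pump with i = 2: xy^2z = a^{p+k} b^p has p+k occurrences of a but only p of b. Since k ≥ 1 the counts differ, so xy^2z ∉ L.
Contradiction. Therefore L is not regular.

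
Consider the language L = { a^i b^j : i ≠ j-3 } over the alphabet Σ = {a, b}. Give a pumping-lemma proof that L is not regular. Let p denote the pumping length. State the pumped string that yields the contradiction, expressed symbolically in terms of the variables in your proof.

Suppose for contradiction that L is regular, and let p be the pumping length.
Choose w = a^p b^{p+p!+3}. Since p ≠ (p+p!+3)-3 = p+p!, w ∈ L; and |w| ≥ p.
The pumping lemma gives a decomposition w = xyz where |xy| ≤ p and y is nonempty.
The first p characters of w are a's, so xy (and hence y) consists only of a's. Write y = a^k, 1 ≤ k ≤ p.
Since 1 ≤ k ≤ p, k divides p!; set t = 1 + p!/k. Then xy^t z has p + (p!/k)·k = p + p! copies of a. Now the a-count is p+p! and (b-count)-3 = (p+p!+3)-3 = p+p!, so i ≠ j-3 fails. So xy^t z = a^{p+p!} b^{p+p!+3} ∉ L.
This is a contradiction; hence L is not regular.

a^{p+p!} b^{p+p!+3}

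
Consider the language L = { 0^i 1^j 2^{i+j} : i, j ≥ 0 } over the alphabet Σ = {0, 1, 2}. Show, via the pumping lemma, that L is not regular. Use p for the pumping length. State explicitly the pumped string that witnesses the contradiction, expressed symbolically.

0^{p+k} 1^p 2^{2p}

Toward a contradiction, assume L is regular with pumping length p.
Take w = 0^p 1^p 2^{2p} ∈ L (with i=j=p, i+j=2p), |w| = 4p ≥ p.
Write w = xyz as guaranteed by the lemma, with |xy| ≤ p and |y| ≥ 1.
Because |xy| ≤ p and w begins with p copies of 0, we have y = 0^k with 1 ≤ k ≤ p.
Consider xy^2z = 0^{p+k} 1^p 2^{2p}. Now the 0- and 1-counts sum to 2p+k, but the 2-count is 2p ≠ 2p+k. So xy^2z ∉ L.
Contradiction. Therefore L is not regular.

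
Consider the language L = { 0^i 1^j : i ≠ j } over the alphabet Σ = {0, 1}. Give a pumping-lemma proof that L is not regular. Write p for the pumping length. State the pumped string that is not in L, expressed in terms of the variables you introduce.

0^{p+p!} 1^{p+p!}

Assume L is regular; let p be its pumping constant.
Choose w = 0^p 1^{p+p!}. Since p ≠ p+p!, w ∈ L; and |w| ≥ p.
Write w = xyz as guaranteed by the lemma, with |xy| ≤ p and |y| > 0.
Because |xy| ≤ p and w begins with p copies of 0, we have y = 0^k with 1 ≤ k ≤ p.
Since 1 ≤ k ≤ p, k divides p!; set t = 1 + p!/k. Then xy^t z has p + (p!/k)·k = p + p! copies of 0. Now the 0-count equals the 1-count, so i ≠ j fails. So xy^t z = 0^{p+p!} 1^{p+p!} ∉ L.
This is a contradiction; hence L is not regular.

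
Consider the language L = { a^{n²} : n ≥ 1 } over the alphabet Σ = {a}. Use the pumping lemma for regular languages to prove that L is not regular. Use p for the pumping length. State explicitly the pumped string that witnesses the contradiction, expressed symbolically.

a^{p²+k}

Suppose for contradiction that L is regular, and let p be the pumping length.
Take w = a^{p²} ∈ L with |w| = p² ≥ p.
The pumping lemma gives a decomposition w = xyz where |xy| ≤ p and |y| ≥ 1.
Then y = a^k for some k with 1 ≤ k ≤ p.
Pump with i = 2: xy^2z = a^{p²+k}. Since 1 ≤ k ≤ p, p² < p²+k ≤ p²+p < (p+1)², so p²+k lies strictly between consecutive squares and is not a perfect square. So xy^2z ∉ L.
Contradiction. Therefore L is not regular.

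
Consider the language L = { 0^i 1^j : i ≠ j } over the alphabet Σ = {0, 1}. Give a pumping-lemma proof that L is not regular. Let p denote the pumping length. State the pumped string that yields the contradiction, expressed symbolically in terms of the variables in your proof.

Assume L is regular. Let p be the pumping length given by the pumping lemma.
Choose w = 0^p 1^{p+p!}. Since p ≠ p+p!, w ∈ L; and |w| ≥ p.
Write w = xyz as guaranteed by the lemma, with |xy| ≤ p and y is nonempty.
Because |xy| ≤ p and w begins with p copies of 0, we have y = 0^k with 1 ≤ k ≤ p.
Since 1 ≤ k ≤ p, k divides p!; set t = 1 + p!/k. Then xy^t z has p + (p!/k)·k = p + p! copies of 0. Now the 0-count equals the 1-count, so i ≠ j fails. So xy^t z = 0^{p+p!} 1^{p+p!} ∉ L.
This is a contradiction; hence L is not regular.

0^{p+p!} 1^{p+p!}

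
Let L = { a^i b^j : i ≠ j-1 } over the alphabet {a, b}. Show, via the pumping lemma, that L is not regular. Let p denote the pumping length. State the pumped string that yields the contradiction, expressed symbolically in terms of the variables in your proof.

Suppose for contradiction that L is regular, and let p be the pumping length.
Choose w = a^p b^{p+p!+1}. Since p ≠ (p+p!+1)-1 = p+p!, w ∈ L; and |w| ≥ p.
Write w = xyz as guaranteed by the lemma, with |xy| ≤ p and |y| > 0.
The first p characters of w are a's, so xy (and hence y) consists only of a's. Write y = a^k, 1 ≤ k ≤ p.
Since 1 ≤ k ≤ p, k divides p!; set t = 1 + p!/k. Then xy^t z has p + (p!/k)·k = p + p! copies of a. Now the a-count is p+p! and (b-count)-1 = (p+p!+1)-1 = p+p!, so i ≠ j-1 fails. So xy^t z = a^{p+p!} b^{p+p!+1} ∉ L.
Contradiction. Therefore L is not regular.

a^{p+p!} b^{p+p!+1}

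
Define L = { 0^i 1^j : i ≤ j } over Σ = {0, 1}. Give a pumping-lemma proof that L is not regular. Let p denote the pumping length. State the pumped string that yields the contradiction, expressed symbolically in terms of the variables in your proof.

Assume L is regular; let p be its pumping constant.
Choose w = 0^p 1^p ∈ L, with |w| = 2p ≥ p.
The pumping lemma gives a decomposition w = xyz where |xy| ≤ p and y is nonempty.
Because |xy| ≤ p and w begins with p copies of 0, we have y = 0^k with 1 ≤ k ≤ p.
Consider xy^2z = 0^{p+k} 1^p. Since k ≥ 1, the 0-count p+k exceeds the 1-count p, so i ≤ j fails; thus xy^2z ∉ L.
This contradicts the pumping lemma, so L is not regular.

0^{p+k} 1^p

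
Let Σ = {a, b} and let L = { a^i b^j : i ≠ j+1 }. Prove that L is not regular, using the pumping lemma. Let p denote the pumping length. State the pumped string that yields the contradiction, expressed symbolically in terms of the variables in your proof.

Assume L is regular; let p be its pumping constant.
Choose w = a^p b^{p+p!-1}. Since p ≠ (p+p!-1)+1 = p+p!, w ∈ L; and |w| ≥ p.
By the pumping lemma, w = xyz with |xy| ≤ p and y is nonempty.
The first p characters of w are a's, so xy (and hence y) consists only of a's. Write y = a^k, 1 ≤ k ≤ p.
Since 1 ≤ k ≤ p, k divides p!; set t = 1 + p!/k. Then xy^t z has p + (p!/k)·k = p + p! copies of a. Now the a-count is p+p! and (b-count)+1 = (p+p!-1)+1 = p+p!, so i ≠ j+1 fails. So xy^t z = a^{p+p!} b^{p+p!-1} ∉ L.
This is a contradiction; hence L is not regular.

a^{p+p!} b^{p+p!-1}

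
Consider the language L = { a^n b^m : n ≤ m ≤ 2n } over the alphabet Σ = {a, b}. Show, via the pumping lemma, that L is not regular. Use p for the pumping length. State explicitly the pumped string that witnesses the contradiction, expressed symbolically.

Assume L is regular. Let p be the pumping length given by the pumping lemma.
Take w = a^p b^p ∈ L (since p ≤ p ≤ 2p), with |w| = 2p ≥ p.
By the pumping lemma, w = xyz with |xy| ≤ p and |y| ≥ 1.
Since the first p symbols of w are all a's and |xy| ≤ p, y lies entirely in the leading a-block: y = a^k for some k with 1 ≤ k ≤ p.
Pump with i = 2: xy^2z = a^{p+k} b^p. Now n = p+k > p = m, so the condition n ≤ m fails. Thus xy^2z ∉ L.
This is a contradiction; hence L is not regular.

a^{p+k} b^p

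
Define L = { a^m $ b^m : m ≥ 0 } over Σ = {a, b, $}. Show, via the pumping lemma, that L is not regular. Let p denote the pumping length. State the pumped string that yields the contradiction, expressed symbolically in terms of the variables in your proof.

a^{p+k} $ b^p

Suppose for contradiction that L is regular, and let p be the pumping length.
Take w = a^p $ b^p ∈ L with |w| = 2p+1 ≥ p.
By the pumping lemma, w = xyz with |xy| ≤ p and |y| ≥ 1.
The first p characters of w are a's, so xy (and hence y) consists only of a's. Write y = a^k, 1 ≤ k ≤ p.
Pump with i = 2: xy^2z = a^{p+k} $ b^p, which would require p+k = p. But k ≥ 1, so xy^2z ∉ L.
This contradicts the pumping lemma, so L is not regular.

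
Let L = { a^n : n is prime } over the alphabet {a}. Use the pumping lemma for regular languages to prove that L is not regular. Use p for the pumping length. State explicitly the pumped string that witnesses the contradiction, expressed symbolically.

Suppose for contradiction that L is regular, and let p be the pumping length.
Let q be a prime with q ≥ p+2 (infinitely many primes exist), and take w = a^q ∈ L with |w| = q ≥ p.
By the pumping lemma, w = xyz with |xy| ≤ p and y is nonempty.
Then y = a^k for some k with 1 ≤ k ≤ p.
Since 1 ≤ k ≤ p, |xz| = q-k. Pump with i = q+1: |xy^{q+1}z| = (q-k)+(q+1)k = q+qk = q(1+k), which is composite (both factors ≥ 2). So xy^{q+1}z = a^{q(1+k)} ∉ L.
Contradiction. Therefore L is not regular.

a^{q(1+k)}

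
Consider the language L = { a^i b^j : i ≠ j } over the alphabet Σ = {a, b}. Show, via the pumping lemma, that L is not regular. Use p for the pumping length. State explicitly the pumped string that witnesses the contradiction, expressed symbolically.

Toward a contradiction, assume L is regular with pumping length p.
Choose w = a^p b^{p+p!}. Since p ≠ p+p!, w ∈ L; and |w| ≥ p.
The pumping lemma gives a decomposition w = xyz where |xy| ≤ p and |y| ≥ 1.
The first p characters of w are a's, so xy (and hence y) consists only of a's. Write y = a^k, 1 ≤ k ≤ p.
Since 1 ≤ k ≤ p, k divides p!; set t = 1 + p!/k. Then xy^t z has p + (p!/k)·k = p + p! copies of a. Now the a-count equals the b-count, so i ≠ j fails. So xy^t z = a^{p+p!} b^{p+p!} ∉ L.
This is a contradiction; hence L is not regular.

a^{p+p!} b^{p+p!}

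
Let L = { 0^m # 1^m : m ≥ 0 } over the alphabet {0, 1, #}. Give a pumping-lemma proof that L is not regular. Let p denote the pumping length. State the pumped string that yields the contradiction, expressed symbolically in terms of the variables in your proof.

0^{p+k} # 1^p

Assume L is regular; let p be its pumping constant.
Take w = 0^p # 1^p ∈ L with |w| = 2p+1 ≥ p.
By the pumping lemma, w = xyz with |xy| ≤ p and |y| ≥ 1.
The first p characters of w are 0's, so xy (and hence y) consists only of 0's. Write y = 0^k, 1 ≤ k ≤ p.
Pump with i = 2: xy^2z = 0^{p+k} # 1^p, which would require p+k = p. But k ≥ 1, so xy^2z ∉ L.
Contradiction. Therefore L is not regular.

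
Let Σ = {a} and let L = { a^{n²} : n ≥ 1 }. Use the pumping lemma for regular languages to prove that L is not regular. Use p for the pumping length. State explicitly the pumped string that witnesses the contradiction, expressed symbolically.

Assume L is regular; let p be its pumping constant.
Take w = a^{p²} ∈ L with |w| = p² ≥ p.
The pumping lemma gives a decomposition w = xyz where |xy| ≤ p and y is nonempty.
Then y = a^k for some k with 1 ≤ k ≤ p.
Pump with i = 2: xy^2z = a^{p²+k}. Since 1 ≤ k ≤ p, p² < p²+k ≤ p²+p < (p+1)², so p²+k lies strictly between consecutive squares and is not a perfect square. So xy^2z ∉ L.
This is a contradiction; hence L is not regular.

a^{p²+k}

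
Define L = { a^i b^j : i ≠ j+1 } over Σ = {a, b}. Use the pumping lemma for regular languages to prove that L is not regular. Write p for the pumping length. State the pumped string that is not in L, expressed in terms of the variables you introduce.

Assume L is regular; let p be its pumping constant.
Choose w = a^p b^{p+p!-1}. Since p ≠ (p+p!-1)+1 = p+p!, w ∈ L; and |w| ≥ p.
By the pumping lemma, w = xyz with |xy| ≤ p and |y| ≥ 1.
Because |xy| ≤ p and w begins with p copies of a, we have y = a^k with 1 ≤ k ≤ p.
Since 1 ≤ k ≤ p, k divides p!; set t = 1 + p!/k. Then xy^t z has p + (p!/k)·k = p + p! copies of a. Now the a-count is p+p! and (b-count)+1 = (p+p!-1)+1 = p+p!, so i ≠ j+1 fails. So xy^t z = a^{p+p!} b^{p+p!-1} ∉ L.
Contradiction. Therefore L is not regular.

a^{p+p!} b^{p+p!-1}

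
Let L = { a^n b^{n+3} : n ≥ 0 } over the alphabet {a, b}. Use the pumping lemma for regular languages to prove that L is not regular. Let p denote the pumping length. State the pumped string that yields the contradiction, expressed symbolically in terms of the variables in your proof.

Toward a contradiction, assume L is regular with pumping length p.
Let w = a^p b^{p+3} ∈ L; note |w| = 2p+3 ≥ p.
By the pumping lemma, w = xyz with |xy| ≤ p and |y| > 0.
Since the first p symbols of w are all a's and |xy| ≤ p, y lies entirely in the leading a-block: y = a^k for some k with 1 ≤ k ≤ p.
Pump with i = 2: xy^2z = a^{p+k} b^{p+3}. For this to lie in L we would need p+3 = (p+k)+3, which forces k = 0. But k ≥ 1, so xy^2z ∉ L.
Contradiction. Therefore L is not regular.

a^{p+k} b^{p+3}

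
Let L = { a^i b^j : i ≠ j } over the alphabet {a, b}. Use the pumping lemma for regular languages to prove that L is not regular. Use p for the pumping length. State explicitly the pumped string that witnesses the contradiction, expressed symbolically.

Suppose for contradiction that L is regular, and let p be the pumping length.
Choose w = a^p b^{p+p!}. Since p ≠ p+p!, w ∈ L; and |w| ≥ p.
Write w = xyz as guaranteed by the lemma, with |xy| ≤ p and y is nonempty.
Since the first p symbols of w are all a's and |xy| ≤ p, y lies entirely in the leading a-block: y = a^k for some k with 1 ≤ k ≤ p.
Since 1 ≤ k ≤ p, k divides p!; set t = 1 + p!/k. Then xy^t z has p + (p!/k)·k = p + p! copies of a. Now the a-count equals the b-count, so i ≠ j fails. So xy^t z = a^{p+p!} b^{p+p!} ∉ L.
This contradicts the pumping lemma, so L is not regular.

a^{p+p!} b^{p+p!}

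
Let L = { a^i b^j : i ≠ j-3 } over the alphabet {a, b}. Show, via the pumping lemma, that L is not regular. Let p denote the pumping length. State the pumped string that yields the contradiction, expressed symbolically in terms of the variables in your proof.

a^{p+p!} b^{p+p!+3}

Toward a contradiction, assume L is regular with pumping length p.
Choose w = a^p b^{p+p!+3}. Since p ≠ (p+p!+3)-3 = p+p!, w ∈ L; and |w| ≥ p.
The pumping lemma gives a decomposition w = xyz where |xy| ≤ p and y is nonempty.
Since the first p symbols of w are all a's and |xy| ≤ p, y lies entirely in the leading a-block: y = a^k for some k with 1 ≤ k ≤ p.
Since 1 ≤ k ≤ p, k divides p!; set t = 1 + p!/k. Then xy^t z has p + (p!/k)·k = p + p! copies of a. Now the a-count is p+p! and (b-count)-3 = (p+p!+3)-3 = p+p!, so i ≠ j-3 fails. So xy^t z = a^{p+p!} b^{p+p!+3} ∉ L.
This contradicts the pumping lemma, so L is not regular.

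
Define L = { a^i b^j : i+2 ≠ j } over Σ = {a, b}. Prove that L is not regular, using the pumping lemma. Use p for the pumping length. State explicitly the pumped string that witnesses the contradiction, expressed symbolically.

a^{p+p!} b^{p+p!+2}

Assume L is regular. Let p be the pumping length given by the pumping lemma.
Choose w = a^p b^{p+p!+2}. Since p ≠ (p+p!+2)-2 = p+p!, w ∈ L; and |w| ≥ p.
By the pumping lemma, w = xyz with |xy| ≤ p and |y| > 0.
Because |xy| ≤ p and w begins with p copies of a, we have y = a^k with 1 ≤ k ≤ p.
Since 1 ≤ k ≤ p, k divides p!; set t = 1 + p!/k. Then xy^t z has p + (p!/k)·k = p + p! copies of a. Now the a-count is p+p! and (b-count)-2 = (p+p!+2)-2 = p+p!, so i+2 ≠ j fails. So xy^t z = a^{p+p!} b^{p+p!+2} ∉ L.
This is a contradiction; hence L is not regular.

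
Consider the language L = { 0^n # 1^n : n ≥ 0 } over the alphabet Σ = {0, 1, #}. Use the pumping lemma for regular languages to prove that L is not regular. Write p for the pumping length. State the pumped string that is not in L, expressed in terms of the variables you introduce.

0^{p+k} # 1^p

Suppose for contradiction that L is regular, and let p be the pumping length.
Take w = 0^p # 1^p ∈ L with |w| = 2p+1 ≥ p.
Write w = xyz as guaranteed by the lemma, with |xy| ≤ p and y is nonempty.
Because |xy| ≤ p and w begins with p copies of 0, we have y = 0^k with 1 ≤ k ≤ p.
Pump with i = 2: xy^2z = 0^{p+k} # 1^p, which would require p+k = p. But k ≥ 1, so xy^2z ∉ L.
This is a contradiction; hence L is not regular.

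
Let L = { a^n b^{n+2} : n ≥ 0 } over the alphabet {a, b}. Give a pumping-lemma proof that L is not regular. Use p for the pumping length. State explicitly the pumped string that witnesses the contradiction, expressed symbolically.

Assume L is regular. Let p be the pumping length given by the pumping lemma.
Choose w = a^p b^{p+2}, which is in L with |w| = 2p+2 ≥ p.
Write w = xyz as guaranteed by the lemma, with |xy| ≤ p and y is nonempty.
The first p characters of w are a's, so xy (and hence y) consists only of a's. Write y = a^k, 1 ≤ k ≤ p.
Pump with i = 2: xy^2z = a^{p+k} b^{p+2}. For this to lie in L we would need p+2 = (p+k)+2, which forces k = 0. But k ≥ 1, so xy^2z ∉ L.
Contradiction. Therefore L is not regular.

a^{p+k} b^{p+2}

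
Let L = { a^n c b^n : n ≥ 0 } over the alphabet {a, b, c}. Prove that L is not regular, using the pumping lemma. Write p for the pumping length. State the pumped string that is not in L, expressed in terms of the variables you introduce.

a^{p+k} c b^p

Suppose for contradiction that L is regular, and let p be the pumping length.
Take w = a^p c b^p ∈ L with |w| = 2p+1 ≥ p.
Write w = xyz as guaranteed by the lemma, with |xy| ≤ p and |y| > 0.
The first p characters of w are a's, so xy (and hence y) consists only of a's. Write y = a^k, 1 ≤ k ≤ p.
Pump with i = 2: xy^2z = a^{p+k} c b^p, which would require p+k = p. But k ≥ 1, so xy^2z ∉ L.
Contradiction. Therefore L is not regular.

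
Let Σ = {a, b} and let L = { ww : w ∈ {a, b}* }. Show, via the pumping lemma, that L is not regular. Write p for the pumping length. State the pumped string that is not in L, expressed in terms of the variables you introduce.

Suppose for contradiction that L is regular, and let p be the pumping length.
Take w = a^p b^p a^p b^p = uu where u = a^pb^p; then w ∈ L and |w| = 4p ≥ p.
By the pumping lemma, w = xyz with |xy| ≤ p and y is nonempty.
The first p characters of w are a's, so xy (and hence y) consists only of a's. Write y = a^k, 1 ≤ k ≤ p.
Pump with i = 2: xy^2z = a^{p+k} b^p a^p b^p, of length 4p+k. Suppose this equals vv. The string starts with a and ends with b, so v does too; thus the boundary between the two copies of v is a b→a transition. There is exactly one such transition, at position 2p+k, so |v| = 2p+k and |vv| = 4p+2k ≠ 4p+k since k ≥ 1. So xy^2z ∉ L.
This contradicts the pumping lemma, so L is not regular.

a^{p+k} b^p a^p b^p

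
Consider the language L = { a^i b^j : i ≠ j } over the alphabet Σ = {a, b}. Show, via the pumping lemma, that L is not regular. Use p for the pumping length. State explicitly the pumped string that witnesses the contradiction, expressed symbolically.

Assume L is regular. Let p be the pumping length given by the pumping lemma.
Choose w = a^p b^{p+p!}. Since p ≠ p+p!, w ∈ L; and |w| ≥ p.
By the pumping lemma, w = xyz with |xy| ≤ p and y is nonempty.
The first p characters of w are a's, so xy (and hence y) consists only of a's. Write y = a^k, 1 ≤ k ≤ p.
Since 1 ≤ k ≤ p, k divides p!; set t = 1 + p!/k. Then xy^t z has p + (p!/k)·k = p + p! copies of a. Now the a-count equals the b-count, so i ≠ j fails. So xy^t z = a^{p+p!} b^{p+p!} ∉ L.
Contradiction. Therefore L is not regular.

a^{p+p!} b^{p+p!}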